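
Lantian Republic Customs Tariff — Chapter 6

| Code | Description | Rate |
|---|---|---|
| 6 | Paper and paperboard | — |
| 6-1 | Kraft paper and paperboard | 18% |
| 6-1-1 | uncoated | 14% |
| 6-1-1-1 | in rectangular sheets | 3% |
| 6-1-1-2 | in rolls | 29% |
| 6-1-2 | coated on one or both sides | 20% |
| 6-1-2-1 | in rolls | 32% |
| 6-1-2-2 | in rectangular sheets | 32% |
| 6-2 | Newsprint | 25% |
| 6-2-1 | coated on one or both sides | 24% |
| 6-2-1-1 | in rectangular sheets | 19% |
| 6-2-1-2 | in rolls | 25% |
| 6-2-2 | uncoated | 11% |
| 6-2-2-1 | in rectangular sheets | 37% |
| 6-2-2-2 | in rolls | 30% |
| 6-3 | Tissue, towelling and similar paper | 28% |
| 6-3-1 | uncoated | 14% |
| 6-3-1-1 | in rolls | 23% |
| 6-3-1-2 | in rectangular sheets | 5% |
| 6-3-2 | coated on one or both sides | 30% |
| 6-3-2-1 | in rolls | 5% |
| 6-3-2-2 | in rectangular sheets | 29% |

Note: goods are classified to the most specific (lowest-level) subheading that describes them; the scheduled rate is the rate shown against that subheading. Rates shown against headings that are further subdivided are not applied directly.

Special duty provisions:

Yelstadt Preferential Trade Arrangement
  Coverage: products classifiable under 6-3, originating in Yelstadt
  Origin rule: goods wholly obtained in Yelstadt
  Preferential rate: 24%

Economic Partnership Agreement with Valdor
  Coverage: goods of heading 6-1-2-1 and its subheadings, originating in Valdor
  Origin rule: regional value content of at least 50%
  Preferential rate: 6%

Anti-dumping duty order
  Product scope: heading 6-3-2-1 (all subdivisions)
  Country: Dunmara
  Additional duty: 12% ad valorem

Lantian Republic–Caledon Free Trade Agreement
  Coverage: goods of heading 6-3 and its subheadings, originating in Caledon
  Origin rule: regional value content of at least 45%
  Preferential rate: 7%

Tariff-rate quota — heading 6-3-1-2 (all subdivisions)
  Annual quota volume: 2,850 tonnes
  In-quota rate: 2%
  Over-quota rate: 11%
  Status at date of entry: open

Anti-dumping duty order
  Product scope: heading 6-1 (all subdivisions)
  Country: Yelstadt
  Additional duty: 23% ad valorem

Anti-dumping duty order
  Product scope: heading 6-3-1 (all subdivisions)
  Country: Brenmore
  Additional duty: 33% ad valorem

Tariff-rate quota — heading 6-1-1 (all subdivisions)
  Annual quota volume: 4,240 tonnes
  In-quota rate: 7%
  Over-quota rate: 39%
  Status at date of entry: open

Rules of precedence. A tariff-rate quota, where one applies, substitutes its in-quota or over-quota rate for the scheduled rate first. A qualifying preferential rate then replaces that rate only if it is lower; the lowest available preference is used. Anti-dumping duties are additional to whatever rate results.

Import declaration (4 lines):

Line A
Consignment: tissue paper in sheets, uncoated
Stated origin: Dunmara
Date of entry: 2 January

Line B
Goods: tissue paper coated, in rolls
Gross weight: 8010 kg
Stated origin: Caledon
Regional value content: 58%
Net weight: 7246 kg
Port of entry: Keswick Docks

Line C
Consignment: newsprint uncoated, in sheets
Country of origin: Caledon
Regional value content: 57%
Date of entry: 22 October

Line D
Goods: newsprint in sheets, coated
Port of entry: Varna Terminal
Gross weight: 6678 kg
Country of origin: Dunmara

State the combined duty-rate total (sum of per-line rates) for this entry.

63%

Line A: tissue paper → 6-3; uncoated → 6-3-1; in sheets → 6-3-1-2. Scheduled 5%. quota on 6-3-1-2 open → in-quota 2%. → 2%.
Line B: tissue paper → 6-3; coated → 6-3-2; in rolls → 6-3-2-1. Scheduled 5%. Caledon agreement on 6-3: RVC ≥ 45% → 7% available; preference 7% not lower than 5% → no reduction. → 5%.
Line C: newsprint → 6-2; uncoated → 6-2-2; in sheets → 6-2-2-1. Scheduled 37%. Caledon agreement on 6-3: 6-2-2-1 not covered. → 37%.
Line D: newsprint → 6-2; coated → 6-2-1; in sheets → 6-2-1-1. Scheduled 19%. No special measure applies. → 19%.
Sum: 2% + 5% + 37% + 19% = 63%.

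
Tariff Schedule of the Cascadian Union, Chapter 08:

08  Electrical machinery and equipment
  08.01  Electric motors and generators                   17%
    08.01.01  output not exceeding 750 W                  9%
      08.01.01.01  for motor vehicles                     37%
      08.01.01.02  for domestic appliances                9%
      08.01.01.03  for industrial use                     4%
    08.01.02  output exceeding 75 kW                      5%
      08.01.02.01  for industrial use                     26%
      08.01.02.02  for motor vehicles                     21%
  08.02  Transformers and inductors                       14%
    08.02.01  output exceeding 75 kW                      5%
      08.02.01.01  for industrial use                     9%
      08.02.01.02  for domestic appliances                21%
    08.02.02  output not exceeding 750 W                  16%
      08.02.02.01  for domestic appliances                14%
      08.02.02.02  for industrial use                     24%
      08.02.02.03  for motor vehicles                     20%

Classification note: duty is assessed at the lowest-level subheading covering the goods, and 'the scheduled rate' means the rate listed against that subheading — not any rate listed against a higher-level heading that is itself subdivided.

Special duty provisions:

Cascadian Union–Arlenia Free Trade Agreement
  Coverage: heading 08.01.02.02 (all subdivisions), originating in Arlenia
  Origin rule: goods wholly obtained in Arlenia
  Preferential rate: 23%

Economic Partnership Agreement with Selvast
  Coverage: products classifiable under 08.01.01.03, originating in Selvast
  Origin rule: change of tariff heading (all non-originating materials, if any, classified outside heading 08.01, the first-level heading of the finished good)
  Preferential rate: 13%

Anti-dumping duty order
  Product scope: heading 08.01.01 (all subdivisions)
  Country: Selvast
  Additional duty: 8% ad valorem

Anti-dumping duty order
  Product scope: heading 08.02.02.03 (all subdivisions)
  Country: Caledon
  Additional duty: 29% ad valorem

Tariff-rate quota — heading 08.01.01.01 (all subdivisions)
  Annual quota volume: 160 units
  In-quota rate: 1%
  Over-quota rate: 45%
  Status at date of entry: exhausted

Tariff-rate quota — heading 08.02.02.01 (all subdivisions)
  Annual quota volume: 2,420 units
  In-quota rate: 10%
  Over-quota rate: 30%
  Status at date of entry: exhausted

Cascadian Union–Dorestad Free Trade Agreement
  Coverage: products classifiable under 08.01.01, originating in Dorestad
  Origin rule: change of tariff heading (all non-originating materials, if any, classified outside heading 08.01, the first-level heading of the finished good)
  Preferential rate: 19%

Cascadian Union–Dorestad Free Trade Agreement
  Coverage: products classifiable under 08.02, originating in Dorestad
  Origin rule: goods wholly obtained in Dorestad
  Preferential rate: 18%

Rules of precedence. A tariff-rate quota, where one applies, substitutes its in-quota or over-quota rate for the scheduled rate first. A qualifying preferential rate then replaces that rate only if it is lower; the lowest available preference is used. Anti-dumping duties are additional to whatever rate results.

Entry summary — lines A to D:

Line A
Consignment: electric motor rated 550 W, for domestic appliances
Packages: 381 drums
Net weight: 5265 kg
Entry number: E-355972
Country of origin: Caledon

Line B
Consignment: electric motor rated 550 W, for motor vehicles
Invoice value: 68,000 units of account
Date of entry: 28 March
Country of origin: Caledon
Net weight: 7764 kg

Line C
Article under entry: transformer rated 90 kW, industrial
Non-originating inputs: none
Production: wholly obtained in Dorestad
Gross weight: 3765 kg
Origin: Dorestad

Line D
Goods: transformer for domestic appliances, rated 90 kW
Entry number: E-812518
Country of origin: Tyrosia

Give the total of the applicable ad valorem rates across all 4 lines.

84%

Line A: electric motor → 08.01; rated 550 W → 08.01.01; for domestic appliances → 08.01.01.02. Scheduled 9%. No special measure applies. → 9%.
Line B: electric motor → 08.01; rated 550 W → 08.01.01; for motor vehicles → 08.01.01.01. Scheduled 37%. quota on 08.01.01.01 exhausted → over-quota 45%. → 45%.
Line C: transformer → 08.02; rated 90 kW → 08.02.01; industrial → 08.02.01.01. Scheduled 9%. Dorestad agreement on 08.01.01: 08.02.01.01 not covered; Dorestad agreement on 08.02: wholly obtained → 18% available; preference 18% not lower than 9% → no reduction. → 9%.
Line D: transformer → 08.02; rated 90 kW → 08.02.01; for domestic appliances → 08.02.01.02. Scheduled 21%. No special measure applies. → 21%.
Sum: 9% + 45% + 9% + 21% = 84%.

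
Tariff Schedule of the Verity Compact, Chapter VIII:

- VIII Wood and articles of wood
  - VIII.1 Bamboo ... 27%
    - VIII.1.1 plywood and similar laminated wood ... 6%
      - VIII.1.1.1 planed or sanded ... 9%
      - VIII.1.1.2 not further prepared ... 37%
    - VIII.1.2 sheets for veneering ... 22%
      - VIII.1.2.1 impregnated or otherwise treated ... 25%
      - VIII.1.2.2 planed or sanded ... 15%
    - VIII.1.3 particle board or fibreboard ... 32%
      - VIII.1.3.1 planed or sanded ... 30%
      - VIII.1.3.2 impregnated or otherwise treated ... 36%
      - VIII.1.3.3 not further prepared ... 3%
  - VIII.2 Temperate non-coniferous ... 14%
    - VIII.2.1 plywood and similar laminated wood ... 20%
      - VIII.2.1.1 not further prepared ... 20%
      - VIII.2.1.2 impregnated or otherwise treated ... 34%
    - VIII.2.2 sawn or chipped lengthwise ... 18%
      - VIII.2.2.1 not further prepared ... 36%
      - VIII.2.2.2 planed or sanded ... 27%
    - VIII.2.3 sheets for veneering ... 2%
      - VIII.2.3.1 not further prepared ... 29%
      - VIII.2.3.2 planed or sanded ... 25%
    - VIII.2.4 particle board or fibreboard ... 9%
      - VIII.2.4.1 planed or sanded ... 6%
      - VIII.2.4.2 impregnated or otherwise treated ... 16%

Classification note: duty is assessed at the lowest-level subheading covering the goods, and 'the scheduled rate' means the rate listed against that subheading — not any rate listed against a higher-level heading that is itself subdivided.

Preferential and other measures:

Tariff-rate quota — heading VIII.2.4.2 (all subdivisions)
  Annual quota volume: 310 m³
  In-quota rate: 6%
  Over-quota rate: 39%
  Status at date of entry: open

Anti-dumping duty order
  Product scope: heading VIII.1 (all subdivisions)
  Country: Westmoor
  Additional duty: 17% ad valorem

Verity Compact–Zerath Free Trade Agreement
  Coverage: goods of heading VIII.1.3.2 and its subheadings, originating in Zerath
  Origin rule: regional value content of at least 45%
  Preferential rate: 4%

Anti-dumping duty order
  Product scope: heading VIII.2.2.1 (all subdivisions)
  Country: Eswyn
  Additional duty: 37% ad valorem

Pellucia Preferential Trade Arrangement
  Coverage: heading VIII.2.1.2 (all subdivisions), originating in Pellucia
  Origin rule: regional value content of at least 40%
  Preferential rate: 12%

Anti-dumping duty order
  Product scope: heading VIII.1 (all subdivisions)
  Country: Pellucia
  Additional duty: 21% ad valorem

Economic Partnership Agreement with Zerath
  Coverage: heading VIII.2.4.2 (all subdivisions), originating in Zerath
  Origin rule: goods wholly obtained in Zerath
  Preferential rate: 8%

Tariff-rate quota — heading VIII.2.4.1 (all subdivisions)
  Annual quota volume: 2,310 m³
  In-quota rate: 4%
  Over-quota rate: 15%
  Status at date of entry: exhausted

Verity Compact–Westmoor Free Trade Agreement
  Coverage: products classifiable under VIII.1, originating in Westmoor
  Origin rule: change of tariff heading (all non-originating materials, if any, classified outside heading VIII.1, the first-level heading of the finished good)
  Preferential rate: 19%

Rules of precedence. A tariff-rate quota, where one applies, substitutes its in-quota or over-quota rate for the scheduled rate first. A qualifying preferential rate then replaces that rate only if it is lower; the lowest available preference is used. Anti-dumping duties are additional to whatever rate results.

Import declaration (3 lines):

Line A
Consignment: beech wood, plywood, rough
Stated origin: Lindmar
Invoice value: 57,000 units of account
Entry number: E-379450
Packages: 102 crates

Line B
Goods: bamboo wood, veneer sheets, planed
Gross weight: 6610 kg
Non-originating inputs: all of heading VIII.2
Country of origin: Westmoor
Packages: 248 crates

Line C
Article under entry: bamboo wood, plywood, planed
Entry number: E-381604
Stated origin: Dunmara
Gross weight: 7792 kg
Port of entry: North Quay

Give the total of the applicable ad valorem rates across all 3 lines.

61%

Line A: beech → VIII.2; plywood → VIII.2.1; rough → VIII.2.1.1. Scheduled 20%. No special measure applies. → 20%.
Line B: bamboo → VIII.1; veneer sheets → VIII.1.2; planed → VIII.1.2.2. Scheduled 15%. Westmoor agreement on VIII.1: CTH met → 19% available; preference 19% not lower than 15% → no reduction; anti-dumping (Westmoor, VIII.1): +17%; total 15% + 17% = 32%. → 32%.
Line C: bamboo → VIII.1; plywood → VIII.1.1; planed → VIII.1.1.1. Scheduled 9%. No special measure applies. → 9%.
Sum: 20% + 32% + 9% = 61%.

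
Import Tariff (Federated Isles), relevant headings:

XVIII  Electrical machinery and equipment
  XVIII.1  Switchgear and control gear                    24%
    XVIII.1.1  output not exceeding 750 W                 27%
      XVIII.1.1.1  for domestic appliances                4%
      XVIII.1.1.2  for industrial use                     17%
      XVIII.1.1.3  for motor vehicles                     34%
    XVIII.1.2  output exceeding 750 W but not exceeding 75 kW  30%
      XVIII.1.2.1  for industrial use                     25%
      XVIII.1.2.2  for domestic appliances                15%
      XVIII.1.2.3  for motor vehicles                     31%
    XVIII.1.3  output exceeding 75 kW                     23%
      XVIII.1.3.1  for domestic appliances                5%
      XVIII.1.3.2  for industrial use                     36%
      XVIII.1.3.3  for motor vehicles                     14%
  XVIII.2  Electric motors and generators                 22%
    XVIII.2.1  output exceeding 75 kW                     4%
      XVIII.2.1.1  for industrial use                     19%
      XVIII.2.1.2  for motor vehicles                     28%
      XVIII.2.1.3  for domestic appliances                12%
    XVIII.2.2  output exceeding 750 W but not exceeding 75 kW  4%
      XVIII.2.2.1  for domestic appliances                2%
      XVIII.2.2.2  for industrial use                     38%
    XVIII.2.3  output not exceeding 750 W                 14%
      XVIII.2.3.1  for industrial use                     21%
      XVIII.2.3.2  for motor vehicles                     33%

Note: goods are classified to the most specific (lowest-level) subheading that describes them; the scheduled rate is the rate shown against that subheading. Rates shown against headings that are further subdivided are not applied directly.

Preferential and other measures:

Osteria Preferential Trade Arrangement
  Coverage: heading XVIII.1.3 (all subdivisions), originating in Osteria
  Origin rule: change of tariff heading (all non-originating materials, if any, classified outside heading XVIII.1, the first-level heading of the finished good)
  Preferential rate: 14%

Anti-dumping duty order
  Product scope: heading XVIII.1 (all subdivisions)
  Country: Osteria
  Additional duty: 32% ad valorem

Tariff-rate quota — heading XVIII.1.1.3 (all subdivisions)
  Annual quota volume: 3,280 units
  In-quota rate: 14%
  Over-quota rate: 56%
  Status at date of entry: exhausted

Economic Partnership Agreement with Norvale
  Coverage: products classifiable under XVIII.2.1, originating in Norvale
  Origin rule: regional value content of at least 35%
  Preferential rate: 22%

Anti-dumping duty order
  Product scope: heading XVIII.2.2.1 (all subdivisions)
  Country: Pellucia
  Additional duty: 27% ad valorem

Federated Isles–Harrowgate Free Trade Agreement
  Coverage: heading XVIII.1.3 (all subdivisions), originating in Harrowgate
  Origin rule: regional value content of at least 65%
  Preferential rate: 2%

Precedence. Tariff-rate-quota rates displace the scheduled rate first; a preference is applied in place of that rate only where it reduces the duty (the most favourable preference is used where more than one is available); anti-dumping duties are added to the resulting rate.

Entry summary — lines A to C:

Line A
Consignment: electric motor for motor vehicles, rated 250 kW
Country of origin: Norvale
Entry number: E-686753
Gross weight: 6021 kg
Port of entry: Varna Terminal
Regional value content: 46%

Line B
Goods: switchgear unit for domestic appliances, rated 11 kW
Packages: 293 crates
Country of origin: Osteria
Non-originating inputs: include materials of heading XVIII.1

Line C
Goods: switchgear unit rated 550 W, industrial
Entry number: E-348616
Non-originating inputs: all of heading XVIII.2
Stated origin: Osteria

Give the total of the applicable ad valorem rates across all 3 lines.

Line A: electric motor → XVIII.2; rated 250 kW → XVIII.2.1; for motor vehicles → XVIII.2.1.2. Scheduled 28%. Norvale agreement on XVIII.2.1: RVC ≥ 35% → 22% available; preferential 22%. → 22%.
Line B: switchgear unit → XVIII.1; rated 11 kW → XVIII.1.2; for domestic appliances → XVIII.1.2.2. Scheduled 15%. Osteria agreement on XVIII.1.3: XVIII.1.2.2 not covered; anti-dumping (Osteria, XVIII.1): +32%; total 15% + 32% = 47%. → 47%.
Line C: switchgear unit → XVIII.1; rated 550 W → XVIII.1.1; industrial → XVIII.1.1.2. Scheduled 17%. Osteria agreement on XVIII.1.3: XVIII.1.1.2 not covered; anti-dumping (Osteria, XVIII.1): +32%; total 17% + 32% = 49%. → 49%.
Sum: 22% + 47% + 49% = 118%.

118%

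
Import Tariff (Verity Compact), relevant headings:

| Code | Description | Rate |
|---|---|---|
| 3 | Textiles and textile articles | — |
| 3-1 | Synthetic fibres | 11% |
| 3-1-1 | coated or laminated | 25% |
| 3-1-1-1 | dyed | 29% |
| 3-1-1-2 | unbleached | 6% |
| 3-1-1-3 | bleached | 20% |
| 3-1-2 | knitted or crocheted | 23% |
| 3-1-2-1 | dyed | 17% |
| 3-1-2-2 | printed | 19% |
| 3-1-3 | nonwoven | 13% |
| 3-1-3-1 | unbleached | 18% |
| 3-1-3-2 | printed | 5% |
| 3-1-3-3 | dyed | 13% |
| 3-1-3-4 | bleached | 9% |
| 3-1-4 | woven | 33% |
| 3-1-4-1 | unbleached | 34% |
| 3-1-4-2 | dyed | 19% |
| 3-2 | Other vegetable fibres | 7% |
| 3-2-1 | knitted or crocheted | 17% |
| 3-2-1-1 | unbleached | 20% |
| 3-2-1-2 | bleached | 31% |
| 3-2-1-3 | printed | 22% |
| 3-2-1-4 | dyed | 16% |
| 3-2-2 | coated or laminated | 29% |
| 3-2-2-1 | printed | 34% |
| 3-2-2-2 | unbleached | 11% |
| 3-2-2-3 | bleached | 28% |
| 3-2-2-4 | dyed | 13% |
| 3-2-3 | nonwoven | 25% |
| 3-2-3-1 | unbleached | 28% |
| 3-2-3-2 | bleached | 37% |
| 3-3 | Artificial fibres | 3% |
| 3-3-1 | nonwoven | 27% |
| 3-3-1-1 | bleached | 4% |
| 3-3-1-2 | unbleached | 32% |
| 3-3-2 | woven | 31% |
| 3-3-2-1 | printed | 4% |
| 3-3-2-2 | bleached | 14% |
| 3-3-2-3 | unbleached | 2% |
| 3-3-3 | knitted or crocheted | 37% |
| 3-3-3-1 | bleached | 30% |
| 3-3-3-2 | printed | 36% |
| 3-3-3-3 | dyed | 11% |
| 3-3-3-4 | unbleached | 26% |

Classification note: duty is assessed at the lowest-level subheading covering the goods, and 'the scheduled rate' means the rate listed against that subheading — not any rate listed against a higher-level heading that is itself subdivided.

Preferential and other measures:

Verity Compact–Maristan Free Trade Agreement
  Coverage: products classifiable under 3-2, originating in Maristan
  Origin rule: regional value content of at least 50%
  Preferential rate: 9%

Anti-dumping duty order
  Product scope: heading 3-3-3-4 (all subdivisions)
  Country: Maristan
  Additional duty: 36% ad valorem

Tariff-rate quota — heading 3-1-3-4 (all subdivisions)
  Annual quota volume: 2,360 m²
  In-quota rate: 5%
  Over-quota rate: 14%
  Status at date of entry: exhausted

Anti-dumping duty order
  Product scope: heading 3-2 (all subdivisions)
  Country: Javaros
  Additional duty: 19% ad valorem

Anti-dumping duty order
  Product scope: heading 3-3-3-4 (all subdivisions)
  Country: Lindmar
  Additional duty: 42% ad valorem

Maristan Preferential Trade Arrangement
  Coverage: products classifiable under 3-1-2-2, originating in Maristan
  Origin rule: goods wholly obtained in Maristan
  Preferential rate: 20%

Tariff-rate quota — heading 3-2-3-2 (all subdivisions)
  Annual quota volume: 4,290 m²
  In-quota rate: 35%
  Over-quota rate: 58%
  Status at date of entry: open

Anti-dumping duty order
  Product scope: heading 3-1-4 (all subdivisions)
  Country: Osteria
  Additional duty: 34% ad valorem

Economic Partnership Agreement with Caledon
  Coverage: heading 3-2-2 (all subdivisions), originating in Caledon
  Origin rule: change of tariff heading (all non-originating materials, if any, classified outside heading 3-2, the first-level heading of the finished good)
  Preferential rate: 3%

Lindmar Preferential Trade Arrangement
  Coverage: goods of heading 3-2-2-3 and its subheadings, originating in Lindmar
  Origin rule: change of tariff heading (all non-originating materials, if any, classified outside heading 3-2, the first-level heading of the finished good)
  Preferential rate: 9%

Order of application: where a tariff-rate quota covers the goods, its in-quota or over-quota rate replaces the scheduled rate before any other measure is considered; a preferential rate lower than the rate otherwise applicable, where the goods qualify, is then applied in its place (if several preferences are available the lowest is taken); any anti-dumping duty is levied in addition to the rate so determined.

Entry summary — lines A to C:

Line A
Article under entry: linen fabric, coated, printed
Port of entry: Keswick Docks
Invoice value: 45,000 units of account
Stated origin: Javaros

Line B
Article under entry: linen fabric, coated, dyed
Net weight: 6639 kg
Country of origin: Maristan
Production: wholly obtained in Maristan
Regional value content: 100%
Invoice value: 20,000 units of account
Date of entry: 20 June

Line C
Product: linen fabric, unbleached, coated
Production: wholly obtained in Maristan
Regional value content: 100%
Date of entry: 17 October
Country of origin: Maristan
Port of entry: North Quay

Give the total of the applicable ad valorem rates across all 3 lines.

Line A: linen → 3-2; coated → 3-2-2; printed → 3-2-2-1. Scheduled 34%. anti-dumping (Javaros, 3-2): +19%; total 34% + 19% = 53%. → 53%.
Line B: linen → 3-2; coated → 3-2-2; dyed → 3-2-2-4. Scheduled 13%. Maristan agreement on 3-2: RVC ≥ 50% → 9% available; Maristan agreement on 3-1-2-2: 3-2-2-4 not covered; preferential 9%. → 9%.
Line C: linen → 3-2; coated → 3-2-2; unbleached → 3-2-2-2. Scheduled 11%. Maristan agreement on 3-2: RVC ≥ 50% → 9% available; Maristan agreement on 3-1-2-2: 3-2-2-2 not covered; preferential 9%. → 9%.
Sum: 53% + 9% + 9% = 71%.

71%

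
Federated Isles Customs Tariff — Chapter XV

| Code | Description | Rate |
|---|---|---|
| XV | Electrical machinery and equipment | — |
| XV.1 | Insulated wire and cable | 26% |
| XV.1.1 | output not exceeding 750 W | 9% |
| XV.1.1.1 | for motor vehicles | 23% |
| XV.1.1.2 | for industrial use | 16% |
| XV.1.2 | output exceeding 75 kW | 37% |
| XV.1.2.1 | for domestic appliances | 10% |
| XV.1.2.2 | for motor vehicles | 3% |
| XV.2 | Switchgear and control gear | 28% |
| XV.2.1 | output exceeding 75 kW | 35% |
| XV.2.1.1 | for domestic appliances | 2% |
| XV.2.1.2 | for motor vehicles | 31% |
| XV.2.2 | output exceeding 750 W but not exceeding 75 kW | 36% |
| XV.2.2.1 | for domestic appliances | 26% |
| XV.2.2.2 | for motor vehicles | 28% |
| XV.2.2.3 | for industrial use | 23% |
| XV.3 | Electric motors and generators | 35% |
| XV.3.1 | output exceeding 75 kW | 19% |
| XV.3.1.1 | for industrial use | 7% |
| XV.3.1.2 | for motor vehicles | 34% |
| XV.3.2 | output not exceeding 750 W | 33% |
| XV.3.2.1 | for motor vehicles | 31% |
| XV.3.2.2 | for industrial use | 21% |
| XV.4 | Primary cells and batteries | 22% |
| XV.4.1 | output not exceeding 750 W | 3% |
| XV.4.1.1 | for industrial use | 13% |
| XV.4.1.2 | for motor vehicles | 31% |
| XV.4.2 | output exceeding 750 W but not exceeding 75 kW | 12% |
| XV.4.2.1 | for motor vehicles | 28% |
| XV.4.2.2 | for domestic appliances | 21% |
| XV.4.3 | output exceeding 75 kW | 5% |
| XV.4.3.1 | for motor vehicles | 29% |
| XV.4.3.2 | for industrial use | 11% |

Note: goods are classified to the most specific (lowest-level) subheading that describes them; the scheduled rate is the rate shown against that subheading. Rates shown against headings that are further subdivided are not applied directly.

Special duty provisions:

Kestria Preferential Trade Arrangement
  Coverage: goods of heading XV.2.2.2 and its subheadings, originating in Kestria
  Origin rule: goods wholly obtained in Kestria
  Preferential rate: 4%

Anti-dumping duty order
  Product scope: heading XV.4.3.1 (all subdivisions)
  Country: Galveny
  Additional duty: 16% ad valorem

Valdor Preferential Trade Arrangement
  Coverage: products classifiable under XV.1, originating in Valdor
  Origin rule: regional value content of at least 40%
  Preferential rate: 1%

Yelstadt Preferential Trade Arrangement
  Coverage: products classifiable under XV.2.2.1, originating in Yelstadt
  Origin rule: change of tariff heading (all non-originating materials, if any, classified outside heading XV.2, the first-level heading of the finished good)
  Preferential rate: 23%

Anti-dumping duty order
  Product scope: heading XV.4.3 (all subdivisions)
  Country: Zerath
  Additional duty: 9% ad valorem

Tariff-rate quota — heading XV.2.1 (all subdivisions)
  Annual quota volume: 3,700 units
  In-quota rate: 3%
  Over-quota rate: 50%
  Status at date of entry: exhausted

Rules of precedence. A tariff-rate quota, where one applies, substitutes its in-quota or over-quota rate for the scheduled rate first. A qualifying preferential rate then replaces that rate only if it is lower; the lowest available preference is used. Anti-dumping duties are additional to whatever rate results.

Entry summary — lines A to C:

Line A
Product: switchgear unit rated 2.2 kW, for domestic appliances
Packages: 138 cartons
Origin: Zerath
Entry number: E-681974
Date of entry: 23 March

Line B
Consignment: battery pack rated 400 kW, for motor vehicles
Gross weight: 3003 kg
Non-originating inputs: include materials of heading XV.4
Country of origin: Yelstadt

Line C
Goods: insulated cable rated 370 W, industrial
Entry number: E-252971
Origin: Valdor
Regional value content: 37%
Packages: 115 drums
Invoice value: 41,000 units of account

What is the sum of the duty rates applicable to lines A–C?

71%

Line A: switchgear unit → XV.2; rated 2.2 kW → XV.2.2; for domestic appliances → XV.2.2.1. Scheduled 26%. No special measure applies. → 26%.
Line B: battery pack → XV.4; rated 400 kW → XV.4.3; for motor vehicles → XV.4.3.1. Scheduled 29%. Yelstadt agreement on XV.2.2.1: XV.4.3.1 not covered. → 29%.
Line C: insulated cable → XV.1; rated 370 W → XV.1.1; industrial → XV.1.1.2. Scheduled 16%. Valdor agreement on XV.1: RVC < 40%. → 16%.
Sum: 26% + 29% + 16% = 71%.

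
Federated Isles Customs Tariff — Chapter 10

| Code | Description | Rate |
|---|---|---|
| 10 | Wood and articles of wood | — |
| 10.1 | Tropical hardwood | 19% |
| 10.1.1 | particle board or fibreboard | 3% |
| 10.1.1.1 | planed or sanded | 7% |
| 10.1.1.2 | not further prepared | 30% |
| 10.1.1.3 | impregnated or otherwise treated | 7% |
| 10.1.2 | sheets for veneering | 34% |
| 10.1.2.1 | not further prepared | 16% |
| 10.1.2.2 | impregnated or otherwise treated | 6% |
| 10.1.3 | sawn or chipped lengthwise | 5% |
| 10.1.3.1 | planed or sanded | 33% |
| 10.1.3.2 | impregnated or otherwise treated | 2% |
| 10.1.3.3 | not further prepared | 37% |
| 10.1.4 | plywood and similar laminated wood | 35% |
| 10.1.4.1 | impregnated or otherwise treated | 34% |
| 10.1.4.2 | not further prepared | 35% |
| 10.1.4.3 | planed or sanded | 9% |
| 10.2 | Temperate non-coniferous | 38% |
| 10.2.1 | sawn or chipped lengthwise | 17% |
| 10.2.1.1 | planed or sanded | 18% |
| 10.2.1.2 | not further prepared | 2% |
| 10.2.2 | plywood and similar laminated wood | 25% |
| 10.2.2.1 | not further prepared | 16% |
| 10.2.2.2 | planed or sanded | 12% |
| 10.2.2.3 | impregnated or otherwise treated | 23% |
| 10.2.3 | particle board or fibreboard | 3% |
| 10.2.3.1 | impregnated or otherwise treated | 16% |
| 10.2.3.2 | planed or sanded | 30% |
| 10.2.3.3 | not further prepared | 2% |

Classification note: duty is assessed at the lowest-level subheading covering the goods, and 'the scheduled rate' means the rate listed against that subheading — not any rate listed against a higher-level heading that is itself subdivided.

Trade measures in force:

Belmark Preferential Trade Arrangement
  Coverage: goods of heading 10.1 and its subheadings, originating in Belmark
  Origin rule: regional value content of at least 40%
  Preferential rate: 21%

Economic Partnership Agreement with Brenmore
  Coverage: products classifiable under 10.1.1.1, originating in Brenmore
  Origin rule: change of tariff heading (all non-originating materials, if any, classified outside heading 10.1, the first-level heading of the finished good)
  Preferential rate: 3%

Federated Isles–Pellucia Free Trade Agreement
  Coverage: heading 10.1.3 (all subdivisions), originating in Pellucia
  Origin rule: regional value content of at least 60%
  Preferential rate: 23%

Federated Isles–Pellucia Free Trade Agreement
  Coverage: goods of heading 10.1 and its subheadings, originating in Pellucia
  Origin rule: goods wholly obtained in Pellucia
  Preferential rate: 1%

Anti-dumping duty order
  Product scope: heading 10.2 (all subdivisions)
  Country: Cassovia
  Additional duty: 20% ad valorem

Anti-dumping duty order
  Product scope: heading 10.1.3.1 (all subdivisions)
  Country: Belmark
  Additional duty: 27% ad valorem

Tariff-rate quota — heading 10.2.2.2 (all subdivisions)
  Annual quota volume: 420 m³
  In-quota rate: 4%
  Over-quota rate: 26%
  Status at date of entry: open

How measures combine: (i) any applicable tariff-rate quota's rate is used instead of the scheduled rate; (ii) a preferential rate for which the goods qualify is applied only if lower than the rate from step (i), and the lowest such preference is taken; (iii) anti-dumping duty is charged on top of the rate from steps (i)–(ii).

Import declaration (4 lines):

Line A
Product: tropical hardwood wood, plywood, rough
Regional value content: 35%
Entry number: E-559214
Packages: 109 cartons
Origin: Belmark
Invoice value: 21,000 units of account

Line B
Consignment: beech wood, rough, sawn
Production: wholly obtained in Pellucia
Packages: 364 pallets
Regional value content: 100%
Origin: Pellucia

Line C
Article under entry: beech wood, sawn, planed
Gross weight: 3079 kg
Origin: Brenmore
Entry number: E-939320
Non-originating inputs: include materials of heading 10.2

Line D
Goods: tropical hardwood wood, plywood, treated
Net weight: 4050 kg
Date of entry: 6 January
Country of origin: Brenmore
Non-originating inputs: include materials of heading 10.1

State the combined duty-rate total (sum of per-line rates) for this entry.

89%

Line A: tropical hardwood → 10.1; plywood → 10.1.4; rough → 10.1.4.2. Scheduled 35%. Belmark agreement on 10.1: RVC < 40%. → 35%.
Line B: beech → 10.2; sawn → 10.2.1; rough → 10.2.1.2. Scheduled 2%. Pellucia agreement on 10.1.3: 10.2.1.2 not covered; Pellucia agreement on 10.1: 10.2.1.2 not covered. → 2%.
Line C: beech → 10.2; sawn → 10.2.1; planed → 10.2.1.1. Scheduled 18%. Brenmore agreement on 10.1.1.1: 10.2.1.1 not covered. → 18%.
Line D: tropical hardwood → 10.1; plywood → 10.1.4; treated → 10.1.4.1. Scheduled 34%. Brenmore agreement on 10.1.1.1: 10.1.4.1 not covered. → 34%.
Sum: 35% + 2% + 18% + 34% = 89%.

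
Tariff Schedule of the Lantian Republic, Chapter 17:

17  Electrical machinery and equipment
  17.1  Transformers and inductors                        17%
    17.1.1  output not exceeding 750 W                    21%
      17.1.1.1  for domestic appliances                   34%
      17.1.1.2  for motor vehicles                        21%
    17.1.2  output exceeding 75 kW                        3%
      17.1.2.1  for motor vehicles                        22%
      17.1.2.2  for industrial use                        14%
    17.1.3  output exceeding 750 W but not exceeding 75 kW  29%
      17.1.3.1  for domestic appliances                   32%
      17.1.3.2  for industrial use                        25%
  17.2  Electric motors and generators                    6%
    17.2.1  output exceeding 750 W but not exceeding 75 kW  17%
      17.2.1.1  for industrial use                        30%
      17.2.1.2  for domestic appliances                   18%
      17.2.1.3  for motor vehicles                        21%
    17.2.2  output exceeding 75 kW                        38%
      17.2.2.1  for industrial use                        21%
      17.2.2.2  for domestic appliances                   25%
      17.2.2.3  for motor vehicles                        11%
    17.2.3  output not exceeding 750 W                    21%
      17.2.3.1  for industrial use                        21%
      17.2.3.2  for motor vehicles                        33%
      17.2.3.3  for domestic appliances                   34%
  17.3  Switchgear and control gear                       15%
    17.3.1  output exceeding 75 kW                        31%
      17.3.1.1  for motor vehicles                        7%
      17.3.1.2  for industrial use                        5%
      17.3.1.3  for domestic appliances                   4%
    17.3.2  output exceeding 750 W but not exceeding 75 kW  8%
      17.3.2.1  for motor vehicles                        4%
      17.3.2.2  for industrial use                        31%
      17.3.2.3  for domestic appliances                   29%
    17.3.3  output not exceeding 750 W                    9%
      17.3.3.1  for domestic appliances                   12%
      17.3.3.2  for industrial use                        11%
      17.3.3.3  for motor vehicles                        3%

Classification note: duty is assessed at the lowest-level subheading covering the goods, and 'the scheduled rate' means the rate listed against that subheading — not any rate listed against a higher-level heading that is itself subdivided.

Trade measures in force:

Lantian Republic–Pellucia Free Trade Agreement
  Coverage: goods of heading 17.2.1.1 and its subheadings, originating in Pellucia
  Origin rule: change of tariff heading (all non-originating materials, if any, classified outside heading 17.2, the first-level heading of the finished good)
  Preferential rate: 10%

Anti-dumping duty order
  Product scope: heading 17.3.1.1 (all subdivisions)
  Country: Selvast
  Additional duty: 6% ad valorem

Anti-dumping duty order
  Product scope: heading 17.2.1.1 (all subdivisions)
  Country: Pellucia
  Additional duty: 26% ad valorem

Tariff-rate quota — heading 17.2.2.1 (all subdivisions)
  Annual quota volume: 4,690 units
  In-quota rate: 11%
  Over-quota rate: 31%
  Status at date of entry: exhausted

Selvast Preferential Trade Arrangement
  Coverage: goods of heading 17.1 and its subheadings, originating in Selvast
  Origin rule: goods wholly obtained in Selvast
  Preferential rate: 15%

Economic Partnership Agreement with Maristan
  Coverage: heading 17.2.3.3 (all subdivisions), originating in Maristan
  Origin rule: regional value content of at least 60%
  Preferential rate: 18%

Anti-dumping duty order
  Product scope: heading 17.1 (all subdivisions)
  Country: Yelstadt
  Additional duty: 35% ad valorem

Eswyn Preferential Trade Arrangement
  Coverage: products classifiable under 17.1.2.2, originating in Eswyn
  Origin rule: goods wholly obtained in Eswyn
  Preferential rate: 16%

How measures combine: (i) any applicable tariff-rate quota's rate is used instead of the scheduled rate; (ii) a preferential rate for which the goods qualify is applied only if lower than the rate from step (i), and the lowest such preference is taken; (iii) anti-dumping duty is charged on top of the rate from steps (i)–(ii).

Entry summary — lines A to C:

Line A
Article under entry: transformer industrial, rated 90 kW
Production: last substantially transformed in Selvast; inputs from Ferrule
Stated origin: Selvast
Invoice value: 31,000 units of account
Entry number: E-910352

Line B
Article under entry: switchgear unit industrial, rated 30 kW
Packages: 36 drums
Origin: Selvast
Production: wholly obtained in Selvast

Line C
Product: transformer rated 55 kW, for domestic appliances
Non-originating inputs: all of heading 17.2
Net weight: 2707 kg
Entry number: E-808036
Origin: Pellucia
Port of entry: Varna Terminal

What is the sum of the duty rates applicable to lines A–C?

Line A: transformer → 17.1; rated 90 kW → 17.1.2; industrial → 17.1.2.2. Scheduled 14%. Selvast agreement on 17.1: not wholly obtained. → 14%.
Line B: switchgear unit → 17.3; rated 30 kW → 17.3.2; industrial → 17.3.2.2. Scheduled 31%. Selvast agreement on 17.1: 17.3.2.2 not covered. → 31%.
Line C: transformer → 17.1; rated 55 kW → 17.1.3; for domestic appliances → 17.1.3.1. Scheduled 32%. Pellucia agreement on 17.2.1.1: 17.1.3.1 not covered. → 32%.
Sum: 14% + 31% + 32% = 77%.

77%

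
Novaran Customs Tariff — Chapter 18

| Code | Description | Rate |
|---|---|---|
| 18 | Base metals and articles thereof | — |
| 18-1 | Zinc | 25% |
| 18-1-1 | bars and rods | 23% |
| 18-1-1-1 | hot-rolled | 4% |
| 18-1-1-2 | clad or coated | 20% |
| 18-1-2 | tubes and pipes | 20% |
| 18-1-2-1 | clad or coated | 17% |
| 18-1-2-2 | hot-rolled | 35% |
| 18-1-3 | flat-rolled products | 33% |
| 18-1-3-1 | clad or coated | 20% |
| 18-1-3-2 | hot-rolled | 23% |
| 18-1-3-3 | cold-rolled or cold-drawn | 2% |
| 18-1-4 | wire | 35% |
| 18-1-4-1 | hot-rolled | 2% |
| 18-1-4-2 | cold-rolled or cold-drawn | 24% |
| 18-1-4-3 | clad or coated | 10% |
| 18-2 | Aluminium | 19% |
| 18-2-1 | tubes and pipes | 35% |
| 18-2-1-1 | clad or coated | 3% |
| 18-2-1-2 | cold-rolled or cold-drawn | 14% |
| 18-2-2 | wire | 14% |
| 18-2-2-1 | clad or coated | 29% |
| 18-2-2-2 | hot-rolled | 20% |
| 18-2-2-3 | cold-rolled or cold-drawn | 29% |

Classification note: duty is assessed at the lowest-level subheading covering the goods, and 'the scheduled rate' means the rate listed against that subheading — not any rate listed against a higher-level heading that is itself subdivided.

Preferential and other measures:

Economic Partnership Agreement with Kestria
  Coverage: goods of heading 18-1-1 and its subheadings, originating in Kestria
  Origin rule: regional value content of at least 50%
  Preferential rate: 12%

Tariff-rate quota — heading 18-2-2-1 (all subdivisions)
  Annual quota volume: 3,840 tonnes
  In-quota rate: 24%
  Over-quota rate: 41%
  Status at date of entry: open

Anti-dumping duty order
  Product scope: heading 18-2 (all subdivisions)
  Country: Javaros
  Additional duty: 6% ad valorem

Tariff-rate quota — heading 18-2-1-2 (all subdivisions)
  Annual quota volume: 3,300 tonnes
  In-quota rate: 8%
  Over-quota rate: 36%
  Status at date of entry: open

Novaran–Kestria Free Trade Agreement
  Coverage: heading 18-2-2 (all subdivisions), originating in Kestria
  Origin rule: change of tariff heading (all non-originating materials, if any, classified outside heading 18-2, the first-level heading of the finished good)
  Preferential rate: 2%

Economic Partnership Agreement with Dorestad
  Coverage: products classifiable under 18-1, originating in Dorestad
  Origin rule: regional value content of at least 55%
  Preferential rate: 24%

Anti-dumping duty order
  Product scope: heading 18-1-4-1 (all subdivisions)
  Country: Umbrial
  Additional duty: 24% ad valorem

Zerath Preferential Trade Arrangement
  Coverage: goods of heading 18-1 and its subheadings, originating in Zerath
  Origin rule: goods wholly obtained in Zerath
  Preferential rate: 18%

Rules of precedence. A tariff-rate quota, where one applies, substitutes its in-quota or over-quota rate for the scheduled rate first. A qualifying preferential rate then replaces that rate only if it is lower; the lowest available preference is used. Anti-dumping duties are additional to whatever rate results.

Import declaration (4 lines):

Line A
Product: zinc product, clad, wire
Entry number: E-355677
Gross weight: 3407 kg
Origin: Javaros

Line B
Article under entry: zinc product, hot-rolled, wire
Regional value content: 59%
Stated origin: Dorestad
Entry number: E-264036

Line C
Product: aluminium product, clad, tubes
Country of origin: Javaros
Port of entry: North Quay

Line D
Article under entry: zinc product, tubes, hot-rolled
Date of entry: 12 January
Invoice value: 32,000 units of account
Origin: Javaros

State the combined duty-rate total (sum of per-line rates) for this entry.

Line A: zinc → 18-1; wire → 18-1-4; clad → 18-1-4-3. Scheduled 10%. No special measure applies. → 10%.
Line B: zinc → 18-1; wire → 18-1-4; hot-rolled → 18-1-4-1. Scheduled 2%. Dorestad agreement on 18-1: RVC ≥ 55% → 24% available; preference 24% not lower than 2% → no reduction. → 2%.
Line C: aluminium → 18-2; tubes → 18-2-1; clad → 18-2-1-1. Scheduled 3%. anti-dumping (Javaros, 18-2): +6%; total 3% + 6% = 9%. → 9%.
Line D: zinc → 18-1; tubes → 18-1-2; hot-rolled → 18-1-2-2. Scheduled 35%. No special measure applies. → 35%.
Sum: 10% + 2% + 9% + 35% = 56%.

56%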